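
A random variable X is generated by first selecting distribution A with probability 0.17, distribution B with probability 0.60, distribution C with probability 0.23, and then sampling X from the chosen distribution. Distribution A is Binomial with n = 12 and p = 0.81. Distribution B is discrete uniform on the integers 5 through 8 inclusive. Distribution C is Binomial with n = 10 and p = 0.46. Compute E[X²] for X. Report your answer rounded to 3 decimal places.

47.913

For each component E[X²] = Var + (mean)², giving A: 96.3252; B: 43.5; C: 23.644.
Overall E[X²] = 0.17·96.3252 + 0.6·43.5 + 0.23·23.644 = 47.9134.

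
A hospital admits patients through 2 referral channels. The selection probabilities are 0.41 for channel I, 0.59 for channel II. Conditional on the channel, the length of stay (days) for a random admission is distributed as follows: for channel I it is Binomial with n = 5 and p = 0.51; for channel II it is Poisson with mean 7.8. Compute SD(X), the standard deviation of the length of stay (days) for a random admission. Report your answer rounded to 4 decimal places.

Per component, I: μ=2.55, E[X²]=7.752; II: μ=7.8, E[X²]=68.64.
E[X] = 0.41·2.55 + 0.59·7.8 = 5.6475.
E[X²] = 0.41·7.752 + 0.59·68.64 = 43.6759.
Var(X) = E[X²] − (E[X])² = 43.6759 − 31.8943 = 11.7817.
SD(X) = √11.7817 = 3.43244.

3.4324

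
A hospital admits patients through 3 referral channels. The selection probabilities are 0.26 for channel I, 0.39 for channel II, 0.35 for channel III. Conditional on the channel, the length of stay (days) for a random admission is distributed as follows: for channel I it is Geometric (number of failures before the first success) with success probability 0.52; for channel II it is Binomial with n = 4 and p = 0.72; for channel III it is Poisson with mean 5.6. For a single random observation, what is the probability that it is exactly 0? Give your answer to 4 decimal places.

Conditional on each channel, P(X = 0): I: 0.52; II: 0.00614656; III: 0.00369786.
By total probability, P(X = 0) = 0.26·0.52 + 0.39·0.00614656 + 0.35·0.00369786 = 0.138891.

0.1389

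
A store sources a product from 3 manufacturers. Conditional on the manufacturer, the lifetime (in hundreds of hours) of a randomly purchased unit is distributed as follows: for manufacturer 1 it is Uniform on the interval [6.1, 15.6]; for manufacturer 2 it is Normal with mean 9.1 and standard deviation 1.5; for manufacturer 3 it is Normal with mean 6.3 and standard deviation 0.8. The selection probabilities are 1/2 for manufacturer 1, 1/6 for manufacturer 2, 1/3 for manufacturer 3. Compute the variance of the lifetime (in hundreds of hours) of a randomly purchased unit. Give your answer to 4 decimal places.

8.4899

Per component, 1: μ=10.85, E[X²]=125.243; 2: μ=9.1, E[X²]=85.06; 3: μ=6.3, E[X²]=40.33.
E[X] = 0.5·10.85 + 0.166667·9.1 + 0.333333·6.3 = 9.04167.
E[X²] = 0.5·125.243 + 0.166667·85.06 + 0.333333·40.33 = 90.2417.
Var(X) = E[X²] − (E[X])² = 90.2417 − 81.7517 = 8.48993.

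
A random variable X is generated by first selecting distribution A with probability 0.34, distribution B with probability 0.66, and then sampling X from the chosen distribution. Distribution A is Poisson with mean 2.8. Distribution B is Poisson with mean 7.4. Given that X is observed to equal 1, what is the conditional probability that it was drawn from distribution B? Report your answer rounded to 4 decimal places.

Likelihoods P(X=1 | ·): A: 0.170268; B: 0.00452327.
Posterior ∝ prior × likelihood. Numerator for B: 0.66·0.00452327 = 0.00298536.
Normalizing constant: 0.34·0.170268 + 0.66·0.00452327 = 0.0608765.
P(B | observation) = 0.00298536 / 0.0608765 = 0.0490396.

0.0490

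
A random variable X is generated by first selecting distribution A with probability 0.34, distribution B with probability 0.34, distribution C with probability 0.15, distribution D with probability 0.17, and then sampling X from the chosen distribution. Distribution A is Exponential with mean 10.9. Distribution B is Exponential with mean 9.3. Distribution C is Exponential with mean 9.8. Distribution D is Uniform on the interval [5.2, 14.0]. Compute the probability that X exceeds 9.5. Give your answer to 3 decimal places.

0.408

Conditional on each component, P(X > 9.5): A: 0.418299; B: 0.360053; C: 0.379315; D: 0.511364.
By total probability, P(X > 9.5) = 0.34·0.418299 + 0.34·0.360053 + 0.15·0.379315 + 0.17·0.511364 = 0.408468.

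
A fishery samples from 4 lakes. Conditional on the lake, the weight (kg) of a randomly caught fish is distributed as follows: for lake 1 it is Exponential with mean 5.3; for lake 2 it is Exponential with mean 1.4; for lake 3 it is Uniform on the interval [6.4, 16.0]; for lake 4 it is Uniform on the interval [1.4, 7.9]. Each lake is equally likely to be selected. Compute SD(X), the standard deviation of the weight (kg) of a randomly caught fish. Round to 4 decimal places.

4.7759

Per component, 1: μ=5.3, E[X²]=56.18; 2: μ=1.4, E[X²]=3.92; 3: μ=11.2, E[X²]=133.12; 4: μ=4.65, E[X²]=25.1433.
E[X] = 0.25·5.3 + 0.25·1.4 + 0.25·11.2 + 0.25·4.65 = 5.6375.
E[X²] = 0.25·56.18 + 0.25·3.92 + 0.25·133.12 + 0.25·25.1433 = 54.5908.
Var(X) = E[X²] − (E[X])² = 54.5908 − 31.7814 = 22.8094.
SD(X) = √22.8094 = 4.77592.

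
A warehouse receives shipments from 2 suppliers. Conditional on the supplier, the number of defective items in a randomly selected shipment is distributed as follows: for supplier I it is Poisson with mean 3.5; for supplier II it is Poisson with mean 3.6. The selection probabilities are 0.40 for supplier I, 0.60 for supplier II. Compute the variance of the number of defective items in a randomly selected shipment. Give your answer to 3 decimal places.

3.562

Per component, I: μ=3.5, E[X²]=15.75; II: μ=3.6, E[X²]=16.56.
E[X] = 0.4·3.5 + 0.6·3.6 = 3.56.
E[X²] = 0.4·15.75 + 0.6·16.56 = 16.236.
Var(X) = E[X²] − (E[X])² = 16.236 − 12.6736 = 3.5624.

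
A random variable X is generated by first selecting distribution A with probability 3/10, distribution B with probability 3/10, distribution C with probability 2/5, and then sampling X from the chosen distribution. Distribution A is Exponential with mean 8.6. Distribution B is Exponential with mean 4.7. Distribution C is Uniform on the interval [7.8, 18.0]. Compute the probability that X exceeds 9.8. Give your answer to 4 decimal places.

Conditional on each component, P(X > 9.8): A: 0.319968; B: 0.124294; C: 0.803922.
By total probability, P(X > 9.8) = 0.3·0.319968 + 0.3·0.124294 + 0.4·0.803922 = 0.454847.

0.4548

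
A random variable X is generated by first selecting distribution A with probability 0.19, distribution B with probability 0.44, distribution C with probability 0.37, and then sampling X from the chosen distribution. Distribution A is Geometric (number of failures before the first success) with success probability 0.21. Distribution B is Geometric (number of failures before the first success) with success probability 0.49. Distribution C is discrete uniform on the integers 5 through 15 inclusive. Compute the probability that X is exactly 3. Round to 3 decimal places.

0.048

Conditional on each component, P(X = 3): A: 0.103538; B: 0.064999; C: 0.
By total probability, P(X = 3) = 0.19·0.103538 + 0.44·0.064999 + 0.37·0 = 0.0482718.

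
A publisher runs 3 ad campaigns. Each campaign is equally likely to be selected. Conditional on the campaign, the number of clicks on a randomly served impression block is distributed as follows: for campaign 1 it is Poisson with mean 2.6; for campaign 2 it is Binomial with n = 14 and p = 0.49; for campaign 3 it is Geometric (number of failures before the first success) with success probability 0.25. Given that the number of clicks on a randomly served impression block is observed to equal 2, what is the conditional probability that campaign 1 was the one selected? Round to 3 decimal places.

0.630

Likelihoods P(X=2 | ·): 1: 0.251045; 2: 0.00676512; 3: 0.140625.
Posterior ∝ prior × likelihood. Numerator for 1: 0.333333·0.251045 = 0.0836816.
Normalizing constant: 0.333333·0.251045 + 0.333333·0.00676512 + 0.333333·0.140625 = 0.132812.
P(1 | observation) = 0.0836816 / 0.132812 = 0.630077.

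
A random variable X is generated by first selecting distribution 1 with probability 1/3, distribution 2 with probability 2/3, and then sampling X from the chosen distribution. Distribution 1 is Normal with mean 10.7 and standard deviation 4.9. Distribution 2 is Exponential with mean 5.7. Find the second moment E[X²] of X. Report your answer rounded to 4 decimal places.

For each component E[X²] = Var + (mean)², giving 1: 138.5; 2: 64.98.
Overall E[X²] = 0.333333·138.5 + 0.666667·64.98 = 89.4867.

89.4867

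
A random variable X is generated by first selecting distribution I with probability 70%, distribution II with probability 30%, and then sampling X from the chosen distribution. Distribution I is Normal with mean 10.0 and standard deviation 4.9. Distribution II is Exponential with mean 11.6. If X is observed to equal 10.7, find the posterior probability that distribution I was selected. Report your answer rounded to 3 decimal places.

Likelihoods f(10.7 | ·): I: 0.0805902; II: 0.0342723.
Posterior ∝ prior × likelihood. Numerator for I: 0.7·0.0805902 = 0.0564132.
Normalizing constant: 0.7·0.0805902 + 0.3·0.0342723 = 0.0666948.
P(I | observation) = 0.0564132 / 0.0666948 = 0.84584.

0.846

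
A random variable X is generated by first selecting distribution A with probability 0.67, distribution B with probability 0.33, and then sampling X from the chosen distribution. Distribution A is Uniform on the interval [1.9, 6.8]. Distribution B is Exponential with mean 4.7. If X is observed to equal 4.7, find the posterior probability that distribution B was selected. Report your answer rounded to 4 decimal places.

Likelihoods f(4.7 | ·): A: 0.204082; B: 0.0782722.
Posterior ∝ prior × likelihood. Numerator for B: 0.33·0.0782722 = 0.0258298.
Normalizing constant: 0.67·0.204082 + 0.33·0.0782722 = 0.162565.
P(B | observation) = 0.0258298 / 0.162565 = 0.15889.

0.1589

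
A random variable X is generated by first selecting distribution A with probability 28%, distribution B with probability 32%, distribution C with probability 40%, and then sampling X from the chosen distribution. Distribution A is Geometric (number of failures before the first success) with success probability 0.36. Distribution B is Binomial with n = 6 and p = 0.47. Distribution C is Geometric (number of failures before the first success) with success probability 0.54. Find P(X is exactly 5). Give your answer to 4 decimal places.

0.0386

Conditional on each component, P(X = 5): A: 0.0386547; B: 0.0729317; C: 0.011122.
By total probability, P(X = 5) = 0.28·0.0386547 + 0.32·0.0729317 + 0.4·0.011122 = 0.0386103.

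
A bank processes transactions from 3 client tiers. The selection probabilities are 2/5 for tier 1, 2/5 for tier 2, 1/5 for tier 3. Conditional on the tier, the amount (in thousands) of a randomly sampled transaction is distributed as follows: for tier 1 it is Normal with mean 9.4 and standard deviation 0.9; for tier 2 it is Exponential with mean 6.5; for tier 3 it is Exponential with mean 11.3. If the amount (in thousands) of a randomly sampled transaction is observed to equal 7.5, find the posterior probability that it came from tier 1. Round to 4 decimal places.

0.4010

Likelihoods f(7.5 | ·): 1: 0.0477406; 2: 0.0485263; 3: 0.0455694.
Posterior ∝ prior × likelihood. Numerator for 1: 0.4·0.0477406 = 0.0190962.
Normalizing constant: 0.4·0.0477406 + 0.4·0.0485263 + 0.2·0.0455694 = 0.0476207.
P(1 | observation) = 0.0190962 / 0.0476207 = 0.401008.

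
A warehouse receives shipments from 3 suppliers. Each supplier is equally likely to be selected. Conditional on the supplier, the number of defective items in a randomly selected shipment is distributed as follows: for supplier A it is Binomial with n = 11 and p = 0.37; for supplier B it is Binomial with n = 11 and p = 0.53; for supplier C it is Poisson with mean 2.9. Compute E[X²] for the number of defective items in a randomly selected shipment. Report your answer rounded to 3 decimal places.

For each component E[X²] = Var + (mean)², giving A: 19.129; B: 36.729; C: 11.31.
Overall E[X²] = 0.333333·19.129 + 0.333333·36.729 + 0.333333·11.31 = 22.3893.

22.389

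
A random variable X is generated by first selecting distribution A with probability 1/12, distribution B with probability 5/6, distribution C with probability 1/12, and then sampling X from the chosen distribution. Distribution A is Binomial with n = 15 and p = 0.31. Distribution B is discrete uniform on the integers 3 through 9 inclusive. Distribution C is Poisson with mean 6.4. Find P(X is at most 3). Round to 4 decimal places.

Conditional on each component, P(X ≤ 3): A: 0.268561; B: 0.142857; C: 0.118919.
By total probability, P(X ≤ 3) = 0.0833333·0.268561 + 0.833333·0.142857 + 0.0833333·0.118919 = 0.151338.

0.1513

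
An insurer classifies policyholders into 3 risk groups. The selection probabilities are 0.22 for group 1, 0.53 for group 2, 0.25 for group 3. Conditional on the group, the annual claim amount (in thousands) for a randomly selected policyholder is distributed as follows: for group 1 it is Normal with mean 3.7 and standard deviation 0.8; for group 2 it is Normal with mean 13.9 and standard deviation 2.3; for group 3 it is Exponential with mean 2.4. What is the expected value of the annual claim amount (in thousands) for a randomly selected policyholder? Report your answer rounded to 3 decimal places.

Component means — 1: 3.7; 2: 13.9; 3: 2.4.
E[X] = 0.22·3.7 + 0.53·13.9 + 0.25·2.4 = 8.781.

8.781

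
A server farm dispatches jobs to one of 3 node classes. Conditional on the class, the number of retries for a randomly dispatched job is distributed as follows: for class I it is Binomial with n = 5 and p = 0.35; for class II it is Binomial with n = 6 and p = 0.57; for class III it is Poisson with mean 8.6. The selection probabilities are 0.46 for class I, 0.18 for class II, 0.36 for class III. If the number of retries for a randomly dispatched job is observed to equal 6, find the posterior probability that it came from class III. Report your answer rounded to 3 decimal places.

Likelihoods P(X=6 | ·): I: 0; II: 0.0342964; III: 0.103449.
Posterior ∝ prior × likelihood. Numerator for III: 0.36·0.103449 = 0.0372416.
Normalizing constant: 0.46·0 + 0.18·0.0342964 + 0.36·0.103449 = 0.0434149.
P(III | observation) = 0.0372416 / 0.0434149 = 0.857806.

0.858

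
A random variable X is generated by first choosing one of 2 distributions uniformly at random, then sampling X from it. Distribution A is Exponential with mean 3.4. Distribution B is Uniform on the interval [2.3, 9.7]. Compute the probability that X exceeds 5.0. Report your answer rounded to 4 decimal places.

0.4325

Conditional on each component, P(X > 5.0): A: 0.22979; B: 0.635135.
By total probability, P(X > 5.0) = 0.5·0.22979 + 0.5·0.635135 = 0.432463.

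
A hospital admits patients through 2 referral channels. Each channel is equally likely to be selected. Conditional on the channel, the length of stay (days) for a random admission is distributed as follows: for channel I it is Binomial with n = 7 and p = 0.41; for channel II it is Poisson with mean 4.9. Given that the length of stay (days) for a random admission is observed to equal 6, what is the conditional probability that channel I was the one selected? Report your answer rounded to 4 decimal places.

Likelihoods P(X=6 | ·): I: 0.0196179; II: 0.143153.
Posterior ∝ prior × likelihood. Numerator for I: 0.5·0.0196179 = 0.00980897.
Normalizing constant: 0.5·0.0196179 + 0.5·0.143153 = 0.0813856.
P(I | observation) = 0.00980897 / 0.0813856 = 0.120525.

0.1205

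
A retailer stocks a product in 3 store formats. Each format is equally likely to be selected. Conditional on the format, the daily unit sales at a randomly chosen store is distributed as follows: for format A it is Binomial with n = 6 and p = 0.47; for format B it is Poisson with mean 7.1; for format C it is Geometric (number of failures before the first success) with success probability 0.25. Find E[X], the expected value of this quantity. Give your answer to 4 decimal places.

Component means — A: 2.82; B: 7.1; C: 3.
E[X] = 0.333333·2.82 + 0.333333·7.1 + 0.333333·3 = 4.30667.

4.3067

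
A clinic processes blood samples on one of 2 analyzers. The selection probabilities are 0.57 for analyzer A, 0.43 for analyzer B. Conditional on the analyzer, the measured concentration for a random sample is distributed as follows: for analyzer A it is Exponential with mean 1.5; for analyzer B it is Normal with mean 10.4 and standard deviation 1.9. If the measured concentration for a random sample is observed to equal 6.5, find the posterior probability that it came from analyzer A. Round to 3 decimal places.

Likelihoods f(6.5 | ·): A: 0.00874915; B: 0.0255418.
Posterior ∝ prior × likelihood. Numerator for A: 0.57·0.00874915 = 0.00498702.
Normalizing constant: 0.57·0.00874915 + 0.43·0.0255418 = 0.01597.
P(A | observation) = 0.00498702 / 0.01597 = 0.312275.

0.312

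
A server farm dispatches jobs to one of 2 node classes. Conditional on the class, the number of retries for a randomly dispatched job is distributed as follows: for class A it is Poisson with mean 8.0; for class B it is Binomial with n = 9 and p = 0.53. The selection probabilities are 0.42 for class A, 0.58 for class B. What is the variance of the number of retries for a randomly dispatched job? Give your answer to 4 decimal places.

7.2018

Per component, A: μ=8, E[X²]=72; B: μ=4.77, E[X²]=24.9948.
E[X] = 0.42·8 + 0.58·4.77 = 6.1266.
E[X²] = 0.42·72 + 0.58·24.9948 = 44.737.
Var(X) = E[X²] − (E[X])² = 44.737 − 37.5352 = 7.20176.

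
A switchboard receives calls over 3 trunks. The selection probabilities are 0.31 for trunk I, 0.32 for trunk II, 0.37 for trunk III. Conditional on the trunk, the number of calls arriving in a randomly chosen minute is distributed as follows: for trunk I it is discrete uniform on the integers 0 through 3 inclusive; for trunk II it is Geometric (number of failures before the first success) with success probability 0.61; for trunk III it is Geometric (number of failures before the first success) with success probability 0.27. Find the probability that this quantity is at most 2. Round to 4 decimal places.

0.7596

Conditional on each trunk, P(X ≤ 2): I: 0.75; II: 0.940681; III: 0.610983.
By total probability, P(X ≤ 2) = 0.31·0.75 + 0.32·0.940681 + 0.37·0.610983 = 0.759582.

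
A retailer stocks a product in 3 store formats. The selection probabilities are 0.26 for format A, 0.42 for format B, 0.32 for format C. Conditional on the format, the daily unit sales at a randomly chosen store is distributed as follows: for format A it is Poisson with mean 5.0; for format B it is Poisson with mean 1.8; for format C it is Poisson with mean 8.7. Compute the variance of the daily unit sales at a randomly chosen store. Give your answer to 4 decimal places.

13.4960

Per component, A: μ=5, E[X²]=30; B: μ=1.8, E[X²]=5.04; C: μ=8.7, E[X²]=84.39.
E[X] = 0.26·5 + 0.42·1.8 + 0.32·8.7 = 4.84.
E[X²] = 0.26·30 + 0.42·5.04 + 0.32·84.39 = 36.9216.
Var(X) = E[X²] − (E[X])² = 36.9216 − 23.4256 = 13.496.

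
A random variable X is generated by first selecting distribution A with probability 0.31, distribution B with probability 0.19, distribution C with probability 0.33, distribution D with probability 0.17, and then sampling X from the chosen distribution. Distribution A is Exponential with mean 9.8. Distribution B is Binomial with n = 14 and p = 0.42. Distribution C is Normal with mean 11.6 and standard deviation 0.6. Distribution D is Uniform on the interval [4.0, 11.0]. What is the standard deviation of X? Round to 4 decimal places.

5.9856

Per component, A: μ=9.8, E[X²]=192.08; B: μ=5.88, E[X²]=37.9848; C: μ=11.6, E[X²]=134.92; D: μ=7.5, E[X²]=60.3333.
E[X] = 0.31·9.8 + 0.19·5.88 + 0.33·11.6 + 0.17·7.5 = 9.2582.
E[X²] = 0.31·192.08 + 0.19·37.9848 + 0.33·134.92 + 0.17·60.3333 = 121.542.
Var(X) = E[X²] − (E[X])² = 121.542 − 85.7143 = 35.8279.
SD(X) = √35.8279 = 5.98564.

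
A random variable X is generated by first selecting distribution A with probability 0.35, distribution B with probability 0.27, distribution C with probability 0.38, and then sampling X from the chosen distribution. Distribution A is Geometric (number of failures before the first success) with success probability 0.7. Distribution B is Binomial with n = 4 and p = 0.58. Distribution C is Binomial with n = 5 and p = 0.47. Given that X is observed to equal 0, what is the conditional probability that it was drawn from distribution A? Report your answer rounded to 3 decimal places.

Likelihoods P(X=0 | ·): A: 0.7; B: 0.031117; C: 0.0418195.
Posterior ∝ prior × likelihood. Numerator for A: 0.35·0.7 = 0.245.
Normalizing constant: 0.35·0.7 + 0.27·0.031117 + 0.38·0.0418195 = 0.269293.
P(A | observation) = 0.245 / 0.269293 = 0.90979.

0.910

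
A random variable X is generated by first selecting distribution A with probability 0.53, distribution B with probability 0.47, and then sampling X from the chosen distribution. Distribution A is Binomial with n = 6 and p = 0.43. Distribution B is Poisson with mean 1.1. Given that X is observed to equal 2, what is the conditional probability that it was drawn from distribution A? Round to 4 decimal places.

0.6211

Likelihoods P(X=2 | ·): A: 0.292771; B: 0.201387.
Posterior ∝ prior × likelihood. Numerator for A: 0.53·0.292771 = 0.155168.
Normalizing constant: 0.53·0.292771 + 0.47·0.201387 = 0.24982.
P(A | observation) = 0.155168 / 0.24982 = 0.62112.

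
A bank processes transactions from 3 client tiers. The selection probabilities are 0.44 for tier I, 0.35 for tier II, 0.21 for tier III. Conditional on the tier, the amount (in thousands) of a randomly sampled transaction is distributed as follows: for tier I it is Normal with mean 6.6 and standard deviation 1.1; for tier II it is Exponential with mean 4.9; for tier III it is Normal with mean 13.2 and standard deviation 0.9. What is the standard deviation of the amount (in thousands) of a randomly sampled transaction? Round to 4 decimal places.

Per component, I: μ=6.6, E[X²]=44.77; II: μ=4.9, E[X²]=48.02; III: μ=13.2, E[X²]=175.05.
E[X] = 0.44·6.6 + 0.35·4.9 + 0.21·13.2 = 7.391.
E[X²] = 0.44·44.77 + 0.35·48.02 + 0.21·175.05 = 73.2663.
Var(X) = E[X²] − (E[X])² = 73.2663 − 54.6269 = 18.6394.
SD(X) = √18.6394 = 4.31734.

4.3173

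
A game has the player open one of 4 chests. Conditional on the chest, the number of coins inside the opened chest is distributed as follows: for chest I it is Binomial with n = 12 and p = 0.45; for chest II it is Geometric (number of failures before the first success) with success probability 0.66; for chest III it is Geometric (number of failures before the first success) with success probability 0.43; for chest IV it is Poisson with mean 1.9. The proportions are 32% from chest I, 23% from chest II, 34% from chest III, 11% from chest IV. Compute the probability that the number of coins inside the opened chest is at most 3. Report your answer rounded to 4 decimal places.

0.6703

Conditional on each chest, P(X ≤ 3): I: 0.134468; II: 0.986637; III: 0.89444; IV: 0.874702.
By total probability, P(X ≤ 3) = 0.32·0.134468 + 0.23·0.986637 + 0.34·0.89444 + 0.11·0.874702 = 0.670283.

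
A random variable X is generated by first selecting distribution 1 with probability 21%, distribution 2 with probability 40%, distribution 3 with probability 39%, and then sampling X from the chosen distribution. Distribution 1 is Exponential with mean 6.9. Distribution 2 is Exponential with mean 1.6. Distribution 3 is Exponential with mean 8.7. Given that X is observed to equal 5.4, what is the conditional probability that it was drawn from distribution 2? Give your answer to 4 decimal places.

0.1837

Likelihoods f(5.4 | ·): 1: 0.0662626; 2: 0.0213863; 3: 0.0617901.
Posterior ∝ prior × likelihood. Numerator for 2: 0.4·0.0213863 = 0.00855453.
Normalizing constant: 0.21·0.0662626 + 0.4·0.0213863 + 0.39·0.0617901 = 0.0465678.
P(2 | observation) = 0.00855453 / 0.0465678 = 0.183701.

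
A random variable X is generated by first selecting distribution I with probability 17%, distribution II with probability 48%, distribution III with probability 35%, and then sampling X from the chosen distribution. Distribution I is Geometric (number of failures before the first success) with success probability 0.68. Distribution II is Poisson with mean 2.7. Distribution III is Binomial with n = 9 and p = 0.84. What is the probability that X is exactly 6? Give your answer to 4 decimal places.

0.0598

Conditional on each component, P(X = 6): I: 0.000730144; II: 0.0361622; III: 0.120869.
By total probability, P(X = 6) = 0.17·0.000730144 + 0.48·0.0361622 + 0.35·0.120869 = 0.0597861.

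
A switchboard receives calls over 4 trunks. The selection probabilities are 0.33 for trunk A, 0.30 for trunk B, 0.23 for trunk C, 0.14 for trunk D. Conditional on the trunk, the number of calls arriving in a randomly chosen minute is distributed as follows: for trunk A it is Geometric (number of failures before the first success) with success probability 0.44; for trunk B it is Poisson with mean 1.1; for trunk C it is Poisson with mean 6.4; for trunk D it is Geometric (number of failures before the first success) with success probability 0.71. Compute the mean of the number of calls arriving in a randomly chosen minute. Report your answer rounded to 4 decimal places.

Component means — A: 1.27273; B: 1.1; C: 6.4; D: 0.408451.
E[X] = 0.33·1.27273 + 0.3·1.1 + 0.23·6.4 + 0.14·0.408451 = 2.27918.

2.2792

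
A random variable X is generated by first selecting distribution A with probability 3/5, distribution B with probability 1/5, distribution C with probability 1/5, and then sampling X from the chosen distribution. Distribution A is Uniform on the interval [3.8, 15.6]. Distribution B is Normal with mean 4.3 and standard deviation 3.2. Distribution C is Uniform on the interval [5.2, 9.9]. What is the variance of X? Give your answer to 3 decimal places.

13.855

Per component, A: μ=9.7, E[X²]=105.693; B: μ=4.3, E[X²]=28.73; C: μ=7.55, E[X²]=58.8433.
E[X] = 0.6·9.7 + 0.2·4.3 + 0.2·7.55 = 8.19.
E[X²] = 0.6·105.693 + 0.2·28.73 + 0.2·58.8433 = 80.9307.
Var(X) = E[X²] − (E[X])² = 80.9307 − 67.0761 = 13.8546.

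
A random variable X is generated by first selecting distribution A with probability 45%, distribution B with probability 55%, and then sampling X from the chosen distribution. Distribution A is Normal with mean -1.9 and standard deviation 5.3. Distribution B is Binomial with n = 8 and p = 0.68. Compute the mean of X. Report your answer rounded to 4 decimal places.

Component means — A: -1.9; B: 5.44.
E[X] = 0.45·-1.9 + 0.55·5.44 = 2.137.

2.1370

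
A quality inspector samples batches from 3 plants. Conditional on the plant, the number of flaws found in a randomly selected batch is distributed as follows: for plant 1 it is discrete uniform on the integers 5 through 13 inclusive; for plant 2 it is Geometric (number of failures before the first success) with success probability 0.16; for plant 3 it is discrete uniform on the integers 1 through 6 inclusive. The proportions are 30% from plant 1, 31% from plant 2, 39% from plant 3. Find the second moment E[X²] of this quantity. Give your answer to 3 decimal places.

50.931

For each component E[X²] = Var + (mean)², giving 1: 87.6667; 2: 60.375; 3: 15.1667.
Overall E[X²] = 0.3·87.6667 + 0.31·60.375 + 0.39·15.1667 = 50.9312.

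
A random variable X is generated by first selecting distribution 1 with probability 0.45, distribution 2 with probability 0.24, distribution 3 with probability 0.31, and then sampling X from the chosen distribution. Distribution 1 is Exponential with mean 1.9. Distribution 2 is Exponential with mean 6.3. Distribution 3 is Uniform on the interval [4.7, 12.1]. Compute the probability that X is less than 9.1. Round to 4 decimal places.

0.8140

Conditional on each component, P(X < 9.1): 1: 0.991683; 2: 0.764123; 3: 0.594595.
By total probability, P(X < 9.1) = 0.45·0.991683 + 0.24·0.764123 + 0.31·0.594595 = 0.813971.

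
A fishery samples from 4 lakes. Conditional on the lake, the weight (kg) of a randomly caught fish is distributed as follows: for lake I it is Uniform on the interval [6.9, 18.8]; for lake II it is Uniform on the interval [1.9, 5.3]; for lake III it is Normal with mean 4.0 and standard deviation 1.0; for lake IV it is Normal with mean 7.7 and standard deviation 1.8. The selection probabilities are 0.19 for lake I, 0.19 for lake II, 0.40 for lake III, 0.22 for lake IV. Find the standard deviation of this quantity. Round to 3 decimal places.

3.951

Per component, I: μ=12.85, E[X²]=176.923; II: μ=3.6, E[X²]=13.9233; III: μ=4, E[X²]=17; IV: μ=7.7, E[X²]=62.53.
E[X] = 0.19·12.85 + 0.19·3.6 + 0.4·4 + 0.22·7.7 = 6.4195.
E[X²] = 0.19·176.923 + 0.19·13.9233 + 0.4·17 + 0.22·62.53 = 56.8175.
Var(X) = E[X²] − (E[X])² = 56.8175 − 41.21 = 15.6075.
SD(X) = √15.6075 = 3.95063.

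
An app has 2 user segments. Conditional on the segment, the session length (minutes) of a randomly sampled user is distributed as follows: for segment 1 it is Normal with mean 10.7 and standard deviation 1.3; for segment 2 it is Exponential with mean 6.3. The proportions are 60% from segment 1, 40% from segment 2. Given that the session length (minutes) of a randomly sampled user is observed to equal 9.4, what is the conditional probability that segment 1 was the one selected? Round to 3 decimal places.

Likelihoods f(9.4 | ·): 1: 0.186131; 2: 0.0356997.
Posterior ∝ prior × likelihood. Numerator for 1: 0.6·0.186131 = 0.111679.
Normalizing constant: 0.6·0.186131 + 0.4·0.0356997 = 0.125959.
P(1 | observation) = 0.111679 / 0.125959 = 0.88663.

0.887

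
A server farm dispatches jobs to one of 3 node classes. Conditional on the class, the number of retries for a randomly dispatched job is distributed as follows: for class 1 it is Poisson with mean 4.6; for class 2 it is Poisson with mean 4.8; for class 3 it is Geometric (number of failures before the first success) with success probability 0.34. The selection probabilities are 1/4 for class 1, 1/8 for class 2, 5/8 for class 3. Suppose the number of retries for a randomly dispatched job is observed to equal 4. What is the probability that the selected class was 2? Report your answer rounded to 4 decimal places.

Likelihoods P(X=4 | ·): 1: 0.187528; 2: 0.182029; 3: 0.0645141.
Posterior ∝ prior × likelihood. Numerator for 2: 0.125·0.182029 = 0.0227536.
Normalizing constant: 0.25·0.187528 + 0.125·0.182029 + 0.625·0.0645141 = 0.109957.
P(2 | observation) = 0.0227536 / 0.109957 = 0.206932.

0.2069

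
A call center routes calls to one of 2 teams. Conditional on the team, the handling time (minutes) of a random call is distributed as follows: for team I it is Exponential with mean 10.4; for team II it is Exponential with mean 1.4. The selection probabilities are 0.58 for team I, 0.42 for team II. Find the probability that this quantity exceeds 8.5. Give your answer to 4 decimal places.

Conditional on each team, P(X > 8.5): I: 0.441619; II: 0.00230787.
By total probability, P(X > 8.5) = 0.58·0.441619 + 0.42·0.00230787 = 0.257108.

0.2571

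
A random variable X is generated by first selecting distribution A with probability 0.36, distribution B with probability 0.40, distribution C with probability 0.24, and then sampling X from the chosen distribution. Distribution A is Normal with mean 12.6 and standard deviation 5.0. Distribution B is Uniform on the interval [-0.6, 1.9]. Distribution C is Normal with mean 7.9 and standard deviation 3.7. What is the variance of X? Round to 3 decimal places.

40.012

Per component, A: μ=12.6, E[X²]=183.76; B: μ=0.65, E[X²]=0.943333; C: μ=7.9, E[X²]=76.1.
E[X] = 0.36·12.6 + 0.4·0.65 + 0.24·7.9 = 6.692.
E[X²] = 0.36·183.76 + 0.4·0.943333 + 0.24·76.1 = 84.7949.
Var(X) = E[X²] − (E[X])² = 84.7949 − 44.7829 = 40.0121.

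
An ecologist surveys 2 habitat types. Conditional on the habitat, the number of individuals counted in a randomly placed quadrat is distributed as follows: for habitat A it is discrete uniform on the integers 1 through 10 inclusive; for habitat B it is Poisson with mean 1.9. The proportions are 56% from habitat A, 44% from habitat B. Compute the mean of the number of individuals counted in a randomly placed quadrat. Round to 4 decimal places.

Component means — A: 5.5; B: 1.9.
E[X] = 0.56·5.5 + 0.44·1.9 = 3.916.

3.9160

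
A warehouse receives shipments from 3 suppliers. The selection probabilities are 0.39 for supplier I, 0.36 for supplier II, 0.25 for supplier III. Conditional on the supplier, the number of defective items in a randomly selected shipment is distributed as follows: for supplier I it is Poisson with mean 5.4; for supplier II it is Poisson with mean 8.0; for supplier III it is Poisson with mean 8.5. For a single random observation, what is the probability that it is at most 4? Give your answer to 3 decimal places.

0.200

Conditional on each supplier, P(X ≤ 4): I: 0.373311; II: 0.0996324; III: 0.074364.
By total probability, P(X ≤ 4) = 0.39·0.373311 + 0.36·0.0996324 + 0.25·0.074364 = 0.20005.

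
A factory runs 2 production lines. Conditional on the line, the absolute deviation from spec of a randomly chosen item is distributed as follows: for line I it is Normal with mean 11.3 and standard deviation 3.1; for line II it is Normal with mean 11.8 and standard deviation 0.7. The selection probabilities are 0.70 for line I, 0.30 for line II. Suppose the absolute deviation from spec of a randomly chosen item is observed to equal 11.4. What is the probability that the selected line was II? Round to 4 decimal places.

Likelihoods f(11.4 | ·): I: 0.128624; II: 0.484068.
Posterior ∝ prior × likelihood. Numerator for II: 0.3·0.484068 = 0.145221.
Normalizing constant: 0.7·0.128624 + 0.3·0.484068 = 0.235257.
P(II | observation) = 0.145221 / 0.235257 = 0.617284.

0.6173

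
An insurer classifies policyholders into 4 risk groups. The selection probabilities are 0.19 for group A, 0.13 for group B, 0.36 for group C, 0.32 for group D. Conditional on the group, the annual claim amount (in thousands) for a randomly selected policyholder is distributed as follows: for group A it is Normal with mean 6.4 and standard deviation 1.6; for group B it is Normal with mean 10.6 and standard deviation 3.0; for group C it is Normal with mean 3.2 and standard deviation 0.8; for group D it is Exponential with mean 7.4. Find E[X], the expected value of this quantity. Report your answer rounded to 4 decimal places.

6.1140

Component means — A: 6.4; B: 10.6; C: 3.2; D: 7.4.
E[X] = 0.19·6.4 + 0.13·10.6 + 0.36·3.2 + 0.32·7.4 = 6.114.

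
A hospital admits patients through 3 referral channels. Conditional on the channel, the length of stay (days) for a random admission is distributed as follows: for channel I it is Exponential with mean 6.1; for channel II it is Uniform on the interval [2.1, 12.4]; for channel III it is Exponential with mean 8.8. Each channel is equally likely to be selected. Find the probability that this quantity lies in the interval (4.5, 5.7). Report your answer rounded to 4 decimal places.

Conditional on each channel, P(4.5 < X < 5.7): I: 0.085399; II: 0.116505; III: 0.0764437.
By total probability, P(4.5 < X < 5.7) = 0.333333·0.085399 + 0.333333·0.116505 + 0.333333·0.0764437 = 0.0927825.

0.0928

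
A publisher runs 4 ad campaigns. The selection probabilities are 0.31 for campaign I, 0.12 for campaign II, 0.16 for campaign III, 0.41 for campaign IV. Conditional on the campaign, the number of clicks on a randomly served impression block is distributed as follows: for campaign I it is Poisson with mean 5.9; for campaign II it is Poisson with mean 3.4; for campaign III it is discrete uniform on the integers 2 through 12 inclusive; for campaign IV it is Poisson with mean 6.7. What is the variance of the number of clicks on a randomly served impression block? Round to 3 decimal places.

7.748

Per component, I: μ=5.9, E[X²]=40.71; II: μ=3.4, E[X²]=14.96; III: μ=7, E[X²]=59; IV: μ=6.7, E[X²]=51.59.
E[X] = 0.31·5.9 + 0.12·3.4 + 0.16·7 + 0.41·6.7 = 6.104.
E[X²] = 0.31·40.71 + 0.12·14.96 + 0.16·59 + 0.41·51.59 = 45.0072.
Var(X) = E[X²] − (E[X])² = 45.0072 − 37.2588 = 7.74838.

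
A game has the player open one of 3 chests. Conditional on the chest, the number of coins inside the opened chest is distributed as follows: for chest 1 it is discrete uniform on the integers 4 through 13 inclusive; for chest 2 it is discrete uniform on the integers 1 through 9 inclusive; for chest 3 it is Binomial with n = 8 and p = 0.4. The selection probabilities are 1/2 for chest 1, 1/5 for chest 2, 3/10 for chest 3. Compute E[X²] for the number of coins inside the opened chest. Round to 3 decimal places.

50.231

For each component E[X²] = Var + (mean)², giving 1: 80.5; 2: 31.6667; 3: 12.16.
Overall E[X²] = 0.5·80.5 + 0.2·31.6667 + 0.3·12.16 = 50.2313.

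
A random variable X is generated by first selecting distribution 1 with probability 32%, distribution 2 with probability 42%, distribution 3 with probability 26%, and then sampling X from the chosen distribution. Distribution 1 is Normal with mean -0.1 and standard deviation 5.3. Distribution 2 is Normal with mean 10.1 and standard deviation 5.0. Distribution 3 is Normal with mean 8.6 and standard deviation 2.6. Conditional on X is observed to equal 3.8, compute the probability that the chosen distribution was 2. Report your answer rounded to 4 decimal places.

Likelihoods f(3.8 | ·): 1: 0.0574189; 2: 0.0360742; 3: 0.027915.
Posterior ∝ prior × likelihood. Numerator for 2: 0.42·0.0360742 = 0.0151512.
Normalizing constant: 0.32·0.0574189 + 0.42·0.0360742 + 0.26·0.027915 = 0.0407831.
P(2 | observation) = 0.0151512 / 0.0407831 = 0.371506.

0.3715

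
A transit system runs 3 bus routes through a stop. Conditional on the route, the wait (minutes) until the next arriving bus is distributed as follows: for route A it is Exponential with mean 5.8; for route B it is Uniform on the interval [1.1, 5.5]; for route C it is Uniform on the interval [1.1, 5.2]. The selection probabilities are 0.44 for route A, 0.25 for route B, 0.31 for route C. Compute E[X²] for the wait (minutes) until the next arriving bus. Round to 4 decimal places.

36.2393

For each component E[X²] = Var + (mean)², giving A: 67.28; B: 12.5033; C: 11.3233.
Overall E[X²] = 0.44·67.28 + 0.25·12.5033 + 0.31·11.3233 = 36.2393.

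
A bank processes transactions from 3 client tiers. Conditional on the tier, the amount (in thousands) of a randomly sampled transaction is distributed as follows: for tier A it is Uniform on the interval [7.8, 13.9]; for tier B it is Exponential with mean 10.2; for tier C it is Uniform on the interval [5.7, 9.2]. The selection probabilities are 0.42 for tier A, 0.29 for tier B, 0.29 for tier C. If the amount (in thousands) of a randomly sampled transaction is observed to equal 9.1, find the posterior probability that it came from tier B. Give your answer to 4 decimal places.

0.0713

Likelihoods f(9.1 | ·): A: 0.163934; B: 0.0401736; C: 0.285714.
Posterior ∝ prior × likelihood. Numerator for B: 0.29·0.0401736 = 0.0116504.
Normalizing constant: 0.42·0.163934 + 0.29·0.0401736 + 0.29·0.285714 = 0.16336.
P(B | observation) = 0.0116504 / 0.16336 = 0.0713171.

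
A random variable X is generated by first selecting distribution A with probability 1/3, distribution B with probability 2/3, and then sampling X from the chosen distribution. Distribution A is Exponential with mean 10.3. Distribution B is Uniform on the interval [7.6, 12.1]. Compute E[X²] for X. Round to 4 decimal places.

136.5333

For each component E[X²] = Var + (mean)², giving A: 212.18; B: 98.71.
Overall E[X²] = 0.333333·212.18 + 0.666667·98.71 = 136.533.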